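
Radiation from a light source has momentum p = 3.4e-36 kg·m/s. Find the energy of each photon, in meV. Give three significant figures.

6.36e-6 meV

For a photon E = pc, so E = 1.019e-27 J.
Converting to meV: E = 6.362e-6 meV ≈ 6.36e-6 meV.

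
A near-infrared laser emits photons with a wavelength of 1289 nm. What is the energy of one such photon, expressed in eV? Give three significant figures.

0.962 eV

(h = 6.62607015e-34 J·s, c = 2.99792458e8 m/s, 1 eV = 1.602176634e-19 J.)
First convert: λ = 1289 nm = 1.289e-6 m.
Since E = hc/λ for a photon, E = 1.541e-19 J.
Converting to eV: E = 0.9619 eV ≈ 0.962 eV.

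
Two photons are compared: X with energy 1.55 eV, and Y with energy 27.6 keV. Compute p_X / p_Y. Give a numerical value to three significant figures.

5.62e-5

p_X = 8.284e-28 kg·m/s (from energy = 1.55 eV, via p = E/c).
p_Y = 1.475e-23 kg·m/s (from energy = 27.6 keV, via p = E/c).
Ratio = 8.284e-28 / 1.475e-23 = 5.62e-5.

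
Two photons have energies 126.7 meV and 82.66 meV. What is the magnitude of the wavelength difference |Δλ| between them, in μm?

5.21 μm

Using λ = hc/E: λ₁ = 9.7857e-6 m, λ₂ = 1.4999e-5 m.
|Δλ| = |9.7857e-6 − 1.4999e-5| = 5.21e-6 m = 5.21 μm.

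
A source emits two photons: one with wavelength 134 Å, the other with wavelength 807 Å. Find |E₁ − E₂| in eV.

77.2 eV

Using E = hc/λ: E₁ = 1.482e-17 J, E₂ = 2.462e-18 J.
|ΔE| = |1.482e-17 − 2.462e-18| = 1.24e-17 J = 77.2 eV.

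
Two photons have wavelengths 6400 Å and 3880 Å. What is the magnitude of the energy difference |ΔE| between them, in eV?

1.26 eV

Using E = hc/λ: E₁ = 3.104 × 10^-19 J, E₂ = 5.120 × 10^-19 J.
|ΔE| = |3.104 × 10^-19 − 5.120 × 10^-19| = 2.02 × 10^-19 J = 1.26 eV.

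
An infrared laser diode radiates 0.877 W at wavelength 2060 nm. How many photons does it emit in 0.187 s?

Total energy: E_total = P·t = 0.877 × 0.187 = 0.1640 J.
Per-photon energy: E = 9.643 × 10^-20 J.
N = E_total / E_photon = 1.70 × 10^18.

1.70 × 10^18 photons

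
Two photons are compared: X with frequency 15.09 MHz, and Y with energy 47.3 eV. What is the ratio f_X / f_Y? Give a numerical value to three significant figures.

1.32 × 10^-9

f_X = 1.509 × 10^7 Hz (from frequency = 15.09 MHz, via f given directly).
f_Y = 1.144 × 10^16 Hz (from energy = 47.3 eV, via f = E/h).
Ratio = 1.509 × 10^7 / 1.144 × 10^16 = 1.32 × 10^-9.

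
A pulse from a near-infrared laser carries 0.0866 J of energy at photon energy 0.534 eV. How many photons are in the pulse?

Per-photon energy: E = 8.556 × 10^-20 J (from energy = 0.534 eV).
N = E_total / E_photon = 0.0866 J / 8.556 × 10^-20 J = 1.01 × 10^18.

1.01 × 10^18 photons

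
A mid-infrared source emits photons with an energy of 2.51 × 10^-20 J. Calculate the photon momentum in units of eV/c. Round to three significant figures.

0.157 eV/c

Use c = 2.99792458 × 10^8 m/s, 1 eV = 1.602176634 × 10^-19 J.
The photon relation is p = E/c, giving p = 8.372 × 10^-29 kg·m/s.
Converting to eV/c: p = 0.1567 eV/c ≈ 0.157 eV/c.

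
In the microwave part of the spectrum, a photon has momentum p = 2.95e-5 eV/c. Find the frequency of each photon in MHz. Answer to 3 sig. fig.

7130 MHz

First convert: p = 2.95e-5 eV/c = 1.5766e-32 kg·m/s.
Apply f = pc/h: f = 7.133e9 Hz.
Converting to MHz: f = 7133 MHz ≈ 7130 MHz.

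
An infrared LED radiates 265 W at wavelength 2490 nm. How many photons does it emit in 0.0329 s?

1.09 × 10^20 photons

Total energy: E_total = P·t = 265 × 0.0329 = 8.718 J.
Per-photon energy: E = 7.978 × 10^-20 J.
N = E_total / E_photon = 1.09 × 10^20.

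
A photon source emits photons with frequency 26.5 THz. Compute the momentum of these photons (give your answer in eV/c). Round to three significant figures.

Convert to SI: f = 26.5 THz = 2.65 × 10^13 Hz.
The photon relation is p = hf/c, giving p = 5.857 × 10^-29 kg·m/s.
Converting to eV/c: p = 0.1096 eV/c ≈ 0.110 eV/c.

0.110 eV/c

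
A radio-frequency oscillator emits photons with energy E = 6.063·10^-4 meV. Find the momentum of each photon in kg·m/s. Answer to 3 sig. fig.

3.24·10^-34 kg·m/s

Use c = 2.99792458·10^8 m/s, 1 eV = 1.602176634·10^-19 J.
First convert: E = 6.063·10^-4 meV = 9.7140·10^-26 J.
Apply p = E/c: p = 3.240·10^-34 kg·m/s.
So p ≈ 3.24·10^-34 kg·m/s.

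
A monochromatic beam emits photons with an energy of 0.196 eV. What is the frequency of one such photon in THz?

47.4 THz

First convert: E = 0.196 eV = 3.1403e-20 J.
Since f = E/h for a photon, f = 4.739e13 Hz.
Converting to THz: f = 47.39 THz ≈ 47.4 THz.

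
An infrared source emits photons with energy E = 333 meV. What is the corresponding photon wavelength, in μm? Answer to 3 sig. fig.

First convert: E = 333 meV = 5.3352e-20 J.
The photon relation is λ = hc/E, giving λ = 3.723e-6 m.
Converting to μm: λ = 3.723 μm ≈ 3.72 μm.

3.72 μm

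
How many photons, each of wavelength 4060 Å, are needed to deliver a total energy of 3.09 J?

Per-photon energy: E = 4.893 × 10^-19 J (from wavelength = 4060 Å).
N = E_total / E_photon = 3.09 J / 4.893 × 10^-19 J = 6.32 × 10^18.

6.32 × 10^18 photons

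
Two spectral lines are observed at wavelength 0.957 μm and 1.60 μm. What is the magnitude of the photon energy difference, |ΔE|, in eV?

0.521 eV

Using E = hc/λ: E₁ = 2.076e-19 J, E₂ = 1.242e-19 J.
|ΔE| = |2.076e-19 − 1.242e-19| = 8.34e-20 J = 0.521 eV.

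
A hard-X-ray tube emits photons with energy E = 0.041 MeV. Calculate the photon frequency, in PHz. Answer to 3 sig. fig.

9910 PHz

In SI units: E = 0.041 MeV = 6.5689 × 10^-15 J.
Since f = E/h for a photon, f = 9.914 × 10^18 Hz.
Converting to PHz: f = 9914 PHz ≈ 9910 PHz.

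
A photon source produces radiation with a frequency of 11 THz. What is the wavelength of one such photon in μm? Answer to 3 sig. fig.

27.3 μm

Take c = 2.99792458e8 m/s.
First convert: f = 11 THz = 1.1e13 Hz.
For a photon λ = c/f, so λ = 2.725e-5 m.
Converting to μm: λ = 27.25 μm ≈ 27.3 μm.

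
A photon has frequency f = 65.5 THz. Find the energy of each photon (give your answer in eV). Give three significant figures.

First convert: f = 65.5 THz = 6.55e13 Hz.
Since E = hf for a photon, E = 4.340e-20 J.
Converting to eV: E = 0.2709 eV ≈ 0.271 eV.

0.271 eV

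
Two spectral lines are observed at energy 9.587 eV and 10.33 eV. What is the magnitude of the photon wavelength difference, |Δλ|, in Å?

93.0 Å

Using λ = hc/E: λ₁ = 1.2933 × 10^-7 m, λ₂ = 1.2002 × 10^-7 m.
|Δλ| = |1.2933 × 10^-7 − 1.2002 × 10^-7| = 9.30 × 10^-9 m = 93.0 Å.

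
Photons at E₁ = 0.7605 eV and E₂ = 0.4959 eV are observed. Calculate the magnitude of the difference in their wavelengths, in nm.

870 nm

Using λ = hc/E: λ₁ = 1.6303 × 10^-6 m, λ₂ = 2.5002 × 10^-6 m.
|Δλ| = |1.6303 × 10^-6 − 2.5002 × 10^-6| = 8.70 × 10^-7 m = 870 nm.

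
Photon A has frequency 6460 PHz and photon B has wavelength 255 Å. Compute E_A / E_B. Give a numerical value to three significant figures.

E_A = 4.280e-15 J (from frequency = 6460 PHz, via E = hf).
E_B = 7.790e-18 J (from wavelength = 255 Å, via E = hc/λ).
Ratio = 4.280e-15 / 7.790e-18 = 549.

549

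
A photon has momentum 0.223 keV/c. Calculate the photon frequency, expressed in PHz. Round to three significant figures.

53.9 PHz

Use h = 6.62607015e-34 J·s, c = 2.99792458e8 m/s, 1 eV = 1.602176634e-19 J.
Convert to SI: p = 0.223 keV/c = 1.1918e-25 kg·m/s.
Since f = pc/h for a photon, f = 5.392e16 Hz.
Converting to PHz: f = 53.92 PHz ≈ 53.9 PHz.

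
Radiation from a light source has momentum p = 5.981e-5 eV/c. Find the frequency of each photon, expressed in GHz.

(h = 6.62607015e-34 J·s, c = 2.99792458e8 m/s, 1 eV = 1.602176634e-19 J.)
First convert: p = 5.981e-5 eV/c = 3.1964e-32 kg·m/s.
For a photon f = pc/h, so f = 1.446e10 Hz.
Converting to GHz: f = 14.46 GHz ≈ 14.5 GHz.

14.5 GHz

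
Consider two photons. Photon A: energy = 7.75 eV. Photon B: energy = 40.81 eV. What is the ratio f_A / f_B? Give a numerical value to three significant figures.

0.190

f_A = 1.874 × 10^15 Hz (from energy = 7.75 eV, via f = E/h).
f_B = 9.868 × 10^15 Hz (from energy = 40.81 eV, via f = E/h).
Ratio = 1.874 × 10^15 / 9.868 × 10^15 = 0.190.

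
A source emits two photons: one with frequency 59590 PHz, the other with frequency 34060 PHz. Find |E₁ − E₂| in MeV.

Using E = hf: E₁ = 3.9485 × 10^-14 J, E₂ = 2.2568 × 10^-14 J.
|ΔE| = |3.9485 × 10^-14 − 2.2568 × 10^-14| = 1.69 × 10^-14 J = 0.106 MeV.

0.106 MeV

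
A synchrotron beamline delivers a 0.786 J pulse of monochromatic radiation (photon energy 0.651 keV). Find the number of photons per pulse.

Per-photon energy: E = 1.043 × 10^-16 J (from energy = 0.651 keV).
N = E_total / E_photon = 0.786 J / 1.043 × 10^-16 J = 7.54 × 10^15.

7.54 × 10^15 photons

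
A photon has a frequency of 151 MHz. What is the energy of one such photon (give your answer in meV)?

Convert to SI: f = 151 MHz = 1.51e8 Hz.
Since E = hf for a photon, E = 1.001e-25 J.
Converting to meV: E = 6.245e-4 meV ≈ 6.24e-4 meV.

6.24e-4 meV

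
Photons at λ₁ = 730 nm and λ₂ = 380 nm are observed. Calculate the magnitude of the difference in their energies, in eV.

1.56 eV

Using E = hc/λ: E₁ = 2.721 × 10^-19 J, E₂ = 5.227 × 10^-19 J.
|ΔE| = |2.721 × 10^-19 − 5.227 × 10^-19| = 2.51 × 10^-19 J = 1.56 eV.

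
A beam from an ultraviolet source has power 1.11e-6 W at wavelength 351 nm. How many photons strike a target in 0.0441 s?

8.65e10 photons

Total energy: E_total = P·t = 1.11e-6 × 0.0441 = 4.895e-8 J.
Per-photon energy: E = 5.659e-19 J.
N = E_total / E_photon = 8.65e10.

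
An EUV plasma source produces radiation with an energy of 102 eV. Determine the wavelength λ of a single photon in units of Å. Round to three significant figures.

Convert to SI: E = 102 eV = 1.6342·10^-17 J.
Since λ = hc/E for a photon, λ = 1.216·10^-8 m.
Converting to Å: λ = 121.6 Å ≈ 122 Å.

122 Å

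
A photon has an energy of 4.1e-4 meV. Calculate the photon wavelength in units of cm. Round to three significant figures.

302 cm

In SI units: E = 4.1e-4 meV = 6.5689e-26 J.
The photon relation is λ = hc/E, giving λ = 3.024 m.
Converting to cm: λ = 302.4 cm ≈ 302 cm.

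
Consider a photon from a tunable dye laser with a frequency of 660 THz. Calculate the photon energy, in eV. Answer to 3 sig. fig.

2.73 eV

Convert to SI: f = 660 THz = 6.6e14 Hz.
For a photon E = hf, so E = 4.373e-19 J.
Converting to eV: E = 2.730 eV ≈ 2.73 eV.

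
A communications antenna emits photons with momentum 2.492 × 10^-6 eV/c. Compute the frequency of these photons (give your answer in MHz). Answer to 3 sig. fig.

In SI units: p = 2.492 × 10^-6 eV/c = 1.3318 × 10^-33 kg·m/s.
Apply f = pc/h: f = 6.026 × 10^8 Hz.
Converting to MHz: f = 602.6 MHz ≈ 603 MHz.

603 MHz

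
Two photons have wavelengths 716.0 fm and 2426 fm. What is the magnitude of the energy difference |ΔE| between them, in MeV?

1.22 MeV

Using E = hc/λ: E₁ = 2.7744 × 10^-13 J, E₂ = 8.1882 × 10^-14 J.
|ΔE| = |2.7744 × 10^-13 − 8.1882 × 10^-14| = 1.96 × 10^-13 J = 1.22 MeV.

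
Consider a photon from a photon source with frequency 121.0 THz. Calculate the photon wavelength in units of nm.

2480 nm

First convert: f = 121.0 THz = 1.210e14 Hz.
Since λ = c/f for a photon, λ = 2.478e-6 m.
Converting to nm: λ = 2478 nm ≈ 2480 nm.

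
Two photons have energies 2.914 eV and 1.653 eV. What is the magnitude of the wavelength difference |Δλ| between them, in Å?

Using λ = hc/E: λ₁ = 4.2548 × 10^-7 m, λ₂ = 7.5006 × 10^-7 m.
|Δλ| = |4.2548 × 10^-7 − 7.5006 × 10^-7| = 3.25 × 10^-7 m = 3250 Å.

3250 Å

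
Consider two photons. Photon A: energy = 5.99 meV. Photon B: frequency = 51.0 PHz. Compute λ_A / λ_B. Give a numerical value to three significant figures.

λ_A = 2.070 × 10^-4 m (from energy = 5.99 meV, via λ = hc/E).
λ_B = 5.878 × 10^-9 m (from frequency = 51.0 PHz, via λ = c/f).
Ratio = 2.070 × 10^-4 / 5.878 × 10^-9 = 3.52 × 10^4.

3.52 × 10^4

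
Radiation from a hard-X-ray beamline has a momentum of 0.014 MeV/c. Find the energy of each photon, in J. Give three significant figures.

2.24 × 10^-15 J

First convert: p = 0.014 MeV/c = 7.4820 × 10^-24 kg·m/s.
For a photon E = pc, so E = 2.243 × 10^-15 J.
So E ≈ 2.24 × 10^-15 J.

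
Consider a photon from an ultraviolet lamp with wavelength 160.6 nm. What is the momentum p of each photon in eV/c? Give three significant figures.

7.72 eV/c

First convert: λ = 160.6 nm = 1.606e-7 m.
Apply p = h/λ: p = 4.126e-27 kg·m/s.
Converting to eV/c: p = 7.720 eV/c ≈ 7.72 eV/c.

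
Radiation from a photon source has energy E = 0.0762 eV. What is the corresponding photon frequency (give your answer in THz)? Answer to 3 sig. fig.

18.4 THz

In SI units: E = 0.0762 eV = 1.2209e-20 J.
For a photon f = E/h, so f = 1.843e13 Hz.
Converting to THz: f = 18.43 THz ≈ 18.4 THz.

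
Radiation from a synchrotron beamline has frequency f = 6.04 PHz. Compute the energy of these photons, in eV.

25.0 eV

First convert: f = 6.04 PHz = 6.04e15 Hz.
Apply E = hf: E = 4.002e-18 J.
Converting to eV: E = 24.98 eV ≈ 25.0 eV.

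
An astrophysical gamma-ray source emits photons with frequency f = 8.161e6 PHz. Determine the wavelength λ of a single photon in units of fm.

(c = 2.99792458e8 m/s.)
Convert to SI: f = 8.161e6 PHz = 8.161e21 Hz.
Since λ = c/f for a photon, λ = 3.673e-14 m.
Converting to fm: λ = 36.73 fm ≈ 36.7 fm.

36.7 fm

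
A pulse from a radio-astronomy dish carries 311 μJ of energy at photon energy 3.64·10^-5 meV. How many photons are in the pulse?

Per-photon energy: E = 5.832·10^-27 J (from energy = 3.64·10^-5 meV).
N = E_total / E_photon = 3.11·10^-4 J / 5.832·10^-27 J = 5.33·10^22.

5.33·10^22 photons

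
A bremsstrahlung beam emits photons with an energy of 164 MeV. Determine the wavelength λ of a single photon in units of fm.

7.56 fm

Convert to SI: E = 164 MeV = 2.6276 × 10^-11 J.
Apply λ = hc/E: λ = 7.560 × 10^-15 m.
Converting to fm: λ = 7.560 fm ≈ 7.56 fm.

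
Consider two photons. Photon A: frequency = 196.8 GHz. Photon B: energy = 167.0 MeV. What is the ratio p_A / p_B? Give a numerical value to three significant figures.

4.87·10^-12

p_A = 4.350·10^-31 kg·m/s (from frequency = 196.8 GHz, via p = hf/c).
p_B = 8.925·10^-20 kg·m/s (from energy = 167.0 MeV, via p = E/c).
Ratio = 4.350·10^-31 / 8.925·10^-20 = 4.87·10^-12.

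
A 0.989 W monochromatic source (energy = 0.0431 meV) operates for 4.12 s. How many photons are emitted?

Total energy: E_total = P·t = 0.989 × 4.12 = 4.075 J.
Per-photon energy: E = 6.905e-24 J.
N = E_total / E_photon = 5.90e23.

5.90e23 photons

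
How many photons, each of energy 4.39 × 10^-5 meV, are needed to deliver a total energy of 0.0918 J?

Per-photon energy: E = 7.034 × 10^-27 J (from energy = 4.39 × 10^-5 meV).
N = E_total / E_photon = 0.0918 J / 7.034 × 10^-27 J = 1.31 × 10^25.

1.31 × 10^25 photons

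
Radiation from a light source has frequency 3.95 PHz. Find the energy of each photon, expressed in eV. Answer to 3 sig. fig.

In SI units: f = 3.95 PHz = 3.95e15 Hz.
For a photon E = hf, so E = 2.617e-18 J.
Converting to eV: E = 16.34 eV ≈ 16.3 eV.

16.3 eV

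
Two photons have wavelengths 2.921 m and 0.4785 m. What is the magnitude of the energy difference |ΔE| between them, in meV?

Using E = hc/λ: E₁ = 6.8006 × 10^-26 J, E₂ = 4.1514 × 10^-25 J.
|ΔE| = |6.8006 × 10^-26 − 4.1514 × 10^-25| = 3.47 × 10^-25 J = 2.17 × 10^-3 meV.

2.17 × 10^-3 meV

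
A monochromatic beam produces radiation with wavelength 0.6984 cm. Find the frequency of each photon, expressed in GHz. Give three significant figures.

42.9 GHz

Convert to SI: λ = 0.6984 cm = 0.006984 m.
Apply f = c/λ: f = 4.293 × 10^10 Hz.
Converting to GHz: f = 42.93 GHz ≈ 42.9 GHz.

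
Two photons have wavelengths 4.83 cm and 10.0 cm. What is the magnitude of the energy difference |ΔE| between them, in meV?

Using E = hc/λ: E₁ = 4.113e-24 J, E₂ = 1.986e-24 J.
|ΔE| = |4.113e-24 − 1.986e-24| = 2.13e-24 J = 0.0133 meV.

0.0133 meV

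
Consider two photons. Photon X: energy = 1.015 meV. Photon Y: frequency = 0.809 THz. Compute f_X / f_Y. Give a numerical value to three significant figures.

f_X = 2.454 × 10^11 Hz (from energy = 1.015 meV, via f = E/h).
f_Y = 8.090 × 10^11 Hz (from frequency = 0.809 THz, via f given directly).
Ratio = 2.454 × 10^11 / 8.090 × 10^11 = 0.303.

0.303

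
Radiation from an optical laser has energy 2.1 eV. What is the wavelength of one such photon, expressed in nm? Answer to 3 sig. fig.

Take h = 6.62607015·10^-34 J·s, c = 2.99792458·10^8 m/s, 1 eV = 1.602176634·10^-19 J.
First convert: E = 2.1 eV = 3.3646·10^-19 J.
For a photon λ = hc/E, so λ = 5.904·10^-7 m.
Converting to nm: λ = 590.4 nm ≈ 590 nm.

590 nm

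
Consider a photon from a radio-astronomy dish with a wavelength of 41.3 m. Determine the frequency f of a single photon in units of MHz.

7.26 MHz

Take c = 2.99792458e8 m/s.
Apply f = c/λ: f = 7.259e6 Hz.
Converting to MHz: f = 7.259 MHz ≈ 7.26 MHz.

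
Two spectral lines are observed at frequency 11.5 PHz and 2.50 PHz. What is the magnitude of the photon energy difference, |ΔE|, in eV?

37.2 eV

Using E = hf: E₁ = 7.620 × 10^-18 J, E₂ = 1.657 × 10^-18 J.
|ΔE| = |7.620 × 10^-18 − 1.657 × 10^-18| = 5.96 × 10^-18 J = 37.2 eV.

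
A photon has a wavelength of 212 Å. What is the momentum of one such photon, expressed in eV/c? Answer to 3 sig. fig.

Convert to SI: λ = 212 Å = 2.12e-8 m.
For a photon p = h/λ, so p = 3.126e-26 kg·m/s.
Converting to eV/c: p = 58.48 eV/c ≈ 58.5 eV/c.

58.5 eV/c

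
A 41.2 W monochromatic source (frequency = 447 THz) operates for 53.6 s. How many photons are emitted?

7.46 × 10^21 photons

Total energy: E_total = P·t = 41.2 × 53.6 = 2208 J.
Per-photon energy: E = 2.962 × 10^-19 J.
N = E_total / E_photon = 7.46 × 10^21.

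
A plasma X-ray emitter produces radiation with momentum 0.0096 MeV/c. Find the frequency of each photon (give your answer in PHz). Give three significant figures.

Take h = 6.62607015 × 10^-34 J·s, c = 2.99792458 × 10^8 m/s, 1 eV = 1.602176634 × 10^-19 J.
Convert to SI: p = 0.0096 MeV/c = 5.1305 × 10^-24 kg·m/s.
The photon relation is f = pc/h, giving f = 2.321 × 10^18 Hz.
Converting to PHz: f = 2321 PHz ≈ 2320 PHz.

2320 PHz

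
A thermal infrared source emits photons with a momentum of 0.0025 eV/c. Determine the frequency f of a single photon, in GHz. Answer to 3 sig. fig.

604 GHz

(h = 6.62607015 × 10^-34 J·s, c = 2.99792458 × 10^8 m/s, 1 eV = 1.602176634 × 10^-19 J.)
Convert to SI: p = 0.0025 eV/c = 1.3361 × 10^-30 kg·m/s.
For a photon f = pc/h, so f = 6.045 × 10^11 Hz.
Converting to GHz: f = 604.5 GHz ≈ 604 GHz.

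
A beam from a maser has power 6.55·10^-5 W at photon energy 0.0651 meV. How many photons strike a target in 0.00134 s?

8.42·10^15 photons

Total energy: E_total = P·t = 6.55·10^-5 × 0.00134 = 8.777·10^-8 J.
Per-photon energy: E = 1.043·10^-23 J.
N = E_total / E_photon = 8.42·10^15.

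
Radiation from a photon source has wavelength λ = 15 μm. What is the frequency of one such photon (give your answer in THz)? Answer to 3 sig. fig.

In SI units: λ = 15 μm = 1.5e-5 m.
Apply f = c/λ: f = 1.999e13 Hz.
Converting to THz: f = 19.99 THz ≈ 20.0 THz.

20.0 THz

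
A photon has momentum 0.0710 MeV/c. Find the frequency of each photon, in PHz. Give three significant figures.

1.72·10^4 PHz

Use h = 6.62607015·10^-34 J·s, c = 2.99792458·10^8 m/s, 1 eV = 1.602176634·10^-19 J.
First convert: p = 0.0710 MeV/c = 3.7944·10^-23 kg·m/s.
The photon relation is f = pc/h, giving f = 1.717·10^19 Hz.
Converting to PHz: f = 17170 PHz ≈ 1.72·10^4 PHz.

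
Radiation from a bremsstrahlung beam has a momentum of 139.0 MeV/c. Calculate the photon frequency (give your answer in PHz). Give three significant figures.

First convert: p = 139.0 MeV/c = 7.4286 × 10^-20 kg·m/s.
The photon relation is f = pc/h, giving f = 3.361 × 10^22 Hz.
Converting to PHz: f = 3.361 × 10^7 PHz ≈ 3.36 × 10^7 PHz.

3.36 × 10^7 PHz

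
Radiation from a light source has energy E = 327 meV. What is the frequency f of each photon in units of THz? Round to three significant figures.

Convert to SI: E = 327 meV = 5.2391 × 10^-20 J.
Since f = E/h for a photon, f = 7.907 × 10^13 Hz.
Converting to THz: f = 79.07 THz ≈ 79.1 THz.

79.1 THz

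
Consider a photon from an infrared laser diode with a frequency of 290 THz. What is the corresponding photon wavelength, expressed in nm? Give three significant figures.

1030 nm

Use c = 2.99792458 × 10^8 m/s.
First convert: f = 290 THz = 2.9 × 10^14 Hz.
The photon relation is λ = c/f, giving λ = 1.034 × 10^-6 m.
Converting to nm: λ = 1034 nm ≈ 1030 nm.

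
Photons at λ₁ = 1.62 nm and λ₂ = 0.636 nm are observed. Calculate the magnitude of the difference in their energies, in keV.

1.18 keV

Using E = hc/λ: E₁ = 1.226 × 10^-16 J, E₂ = 3.123 × 10^-16 J.
|ΔE| = |1.226 × 10^-16 − 3.123 × 10^-16| = 1.90 × 10^-16 J = 1.18 keV.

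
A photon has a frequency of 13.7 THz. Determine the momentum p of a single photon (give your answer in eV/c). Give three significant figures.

First convert: f = 13.7 THz = 1.37 × 10^13 Hz.
For a photon p = hf/c, so p = 3.028 × 10^-29 kg·m/s.
Converting to eV/c: p = 0.05666 eV/c ≈ 0.0567 eV/c.

0.0567 eV/c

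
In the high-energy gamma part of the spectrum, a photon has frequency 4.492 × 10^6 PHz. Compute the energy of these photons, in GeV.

0.0186 GeV

First convert: f = 4.492 × 10^6 PHz = 4.492 × 10^21 Hz.
The photon relation is E = hf, giving E = 2.976 × 10^-12 J.
Converting to GeV: E = 0.01858 GeV ≈ 0.0186 GeV.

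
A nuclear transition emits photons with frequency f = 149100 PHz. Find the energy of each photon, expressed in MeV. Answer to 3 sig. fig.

0.617 MeV

Take h = 6.62607015 × 10^-34 J·s, 1 eV = 1.602176634 × 10^-19 J.
Convert to SI: f = 149100 PHz = 1.491 × 10^20 Hz.
Apply E = hf: E = 9.879 × 10^-14 J.
Converting to MeV: E = 0.6166 MeV ≈ 0.617 MeV.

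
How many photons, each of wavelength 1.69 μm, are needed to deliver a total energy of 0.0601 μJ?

5.11e11 photons

Per-photon energy: E = 1.175e-19 J (from wavelength = 1.69 μm).
N = E_total / E_photon = 6.01e-8 J / 1.175e-19 J = 5.11e11.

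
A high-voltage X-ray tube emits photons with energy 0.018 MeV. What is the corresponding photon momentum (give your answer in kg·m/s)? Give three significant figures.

9.62e-24 kg·m/s

First convert: E = 0.018 MeV = 2.8839e-15 J.
Apply p = E/c: p = 9.620e-24 kg·m/s.
So p ≈ 9.62e-24 kg·m/s.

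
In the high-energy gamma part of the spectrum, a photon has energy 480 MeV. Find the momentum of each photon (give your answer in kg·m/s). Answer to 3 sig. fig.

Convert to SI: E = 480 MeV = 7.6904e-11 J.
For a photon p = E/c, so p = 2.565e-19 kg·m/s.
So p ≈ 2.57e-19 kg·m/s.

2.57e-19 kg·m/s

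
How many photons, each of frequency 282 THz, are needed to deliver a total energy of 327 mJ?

Per-photon energy: E = 1.869·10^-19 J (from frequency = 282 THz).
N = E_total / E_photon = 0.327 J / 1.869·10^-19 J = 1.75·10^18.

1.75·10^18 photons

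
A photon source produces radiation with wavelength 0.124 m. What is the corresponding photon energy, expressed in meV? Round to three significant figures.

0.0100 meV

(h = 6.62607015·10^-34 J·s, c = 2.99792458·10^8 m/s, 1 eV = 1.602176634·10^-19 J.)
Since E = hc/λ for a photon, E = 1.602·10^-24 J.
Converting to meV: E = 0.009999 meV ≈ 0.0100 meV.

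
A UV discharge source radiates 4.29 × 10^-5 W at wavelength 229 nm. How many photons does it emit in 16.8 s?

Total energy: E_total = P·t = 4.29 × 10^-5 × 16.8 = 7.207 × 10^-4 J.
Per-photon energy: E = 8.674 × 10^-19 J.
N = E_total / E_photon = 8.31 × 10^14.

8.31 × 10^14 photons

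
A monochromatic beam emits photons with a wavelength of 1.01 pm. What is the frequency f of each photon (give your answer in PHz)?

2.97 × 10^5 PHz

(c = 2.99792458 × 10^8 m/s.)
First convert: λ = 1.01 pm = 1.01 × 10^-12 m.
For a photon f = c/λ, so f = 2.968 × 10^20 Hz.
Converting to PHz: f = 296800 PHz ≈ 2.97 × 10^5 PHz.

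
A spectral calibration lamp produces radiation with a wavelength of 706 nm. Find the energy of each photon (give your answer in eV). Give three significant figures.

Take h = 6.62607015e-34 J·s, c = 2.99792458e8 m/s, 1 eV = 1.602176634e-19 J.
In SI units: λ = 706 nm = 7.06e-7 m.
The photon relation is E = hc/λ, giving E = 2.814e-19 J.
Converting to eV: E = 1.756 eV ≈ 1.76 eV.

1.76 eV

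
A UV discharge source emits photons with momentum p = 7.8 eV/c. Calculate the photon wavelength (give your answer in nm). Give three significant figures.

Use h = 6.62607015e-34 J·s, c = 2.99792458e8 m/s, 1 eV = 1.602176634e-19 J.
In SI units: p = 7.8 eV/c = 4.1685e-27 kg·m/s.
Since λ = h/p for a photon, λ = 1.590e-7 m.
Converting to nm: λ = 159.0 nm ≈ 159 nm.

159 nm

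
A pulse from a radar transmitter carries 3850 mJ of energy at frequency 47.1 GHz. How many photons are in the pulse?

1.23e23 photons

Per-photon energy: E = 3.121e-23 J (from frequency = 47.1 GHz).
N = E_total / E_photon = 3.85 J / 3.121e-23 J = 1.23e23.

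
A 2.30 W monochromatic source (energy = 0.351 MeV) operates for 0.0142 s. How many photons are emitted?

Total energy: E_total = P·t = 2.30 × 0.0142 = 0.03266 J.
Per-photon energy: E = 5.624 × 10^-14 J.
N = E_total / E_photon = 5.81 × 10^11.

5.81 × 10^11 photons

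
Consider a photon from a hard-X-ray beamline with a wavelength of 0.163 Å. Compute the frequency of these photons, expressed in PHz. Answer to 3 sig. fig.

1.84e4 PHz

(c = 2.99792458e8 m/s.)
In SI units: λ = 0.163 Å = 1.63e-11 m.
For a photon f = c/λ, so f = 1.839e19 Hz.
Converting to PHz: f = 18390 PHz ≈ 1.84e4 PHz.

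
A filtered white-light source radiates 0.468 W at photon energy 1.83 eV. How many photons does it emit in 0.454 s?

7.25e17 photons

Total energy: E_total = P·t = 0.468 × 0.454 = 0.2125 J.
Per-photon energy: E = 2.932e-19 J.
N = E_total / E_photon = 7.25e17.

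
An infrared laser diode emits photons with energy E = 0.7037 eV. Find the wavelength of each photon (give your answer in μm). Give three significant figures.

1.76 μm

Convert to SI: E = 0.7037 eV = 1.1275e-19 J.
Since λ = hc/E for a photon, λ = 1.762e-6 m.
Converting to μm: λ = 1.762 μm ≈ 1.76 μm.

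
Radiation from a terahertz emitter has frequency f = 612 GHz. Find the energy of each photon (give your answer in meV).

Take h = 6.62607015e-34 J·s, 1 eV = 1.602176634e-19 J.
Convert to SI: f = 612 GHz = 6.12e11 Hz.
Apply E = hf: E = 4.055e-22 J.
Converting to meV: E = 2.531 meV ≈ 2.53 meV.

2.53 meV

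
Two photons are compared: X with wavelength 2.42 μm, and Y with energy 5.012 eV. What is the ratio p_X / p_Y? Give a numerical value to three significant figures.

p_X = 2.738 × 10^-28 kg·m/s (from wavelength = 2.42 μm, via p = h/λ).
p_Y = 2.679 × 10^-27 kg·m/s (from energy = 5.012 eV, via p = E/c).
Ratio = 2.738 × 10^-28 / 2.679 × 10^-27 = 0.102.

0.102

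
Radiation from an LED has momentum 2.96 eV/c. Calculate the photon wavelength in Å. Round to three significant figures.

4190 Å

Take h = 6.62607015 × 10^-34 J·s, c = 2.99792458 × 10^8 m/s, 1 eV = 1.602176634 × 10^-19 J.
Convert to SI: p = 2.96 eV/c = 1.5819 × 10^-27 kg·m/s.
The photon relation is λ = h/p, giving λ = 4.189 × 10^-7 m.
Converting to Å: λ = 4189 Å ≈ 4190 Å.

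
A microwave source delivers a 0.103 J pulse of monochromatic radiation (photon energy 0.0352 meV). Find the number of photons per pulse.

Per-photon energy: E = 5.640·10^-24 J (from energy = 0.0352 meV).
N = E_total / E_photon = 0.103 J / 5.640·10^-24 J = 1.83·10^22.

1.83·10^22 photons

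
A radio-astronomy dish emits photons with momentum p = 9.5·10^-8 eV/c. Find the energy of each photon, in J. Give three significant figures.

(c = 2.99792458·10^8 m/s, 1 eV = 1.602176634·10^-19 J.)
Convert to SI: p = 9.5·10^-8 eV/c = 5.0771·10^-35 kg·m/s.
The photon relation is E = pc, giving E = 1.522·10^-26 J.
So E ≈ 1.52·10^-26 J.

1.52·10^-26 J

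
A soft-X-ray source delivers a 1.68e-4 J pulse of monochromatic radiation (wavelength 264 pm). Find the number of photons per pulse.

Per-photon energy: E = 7.524e-16 J (from wavelength = 264 pm).
N = E_total / E_photon = 1.68e-4 J / 7.524e-16 J = 2.23e11.

2.23e11 photons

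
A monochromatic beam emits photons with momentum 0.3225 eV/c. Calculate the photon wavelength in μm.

Use h = 6.62607015e-34 J·s, c = 2.99792458e8 m/s, 1 eV = 1.602176634e-19 J.
Convert to SI: p = 0.3225 eV/c = 1.7235e-28 kg·m/s.
The photon relation is λ = h/p, giving λ = 3.844e-6 m.
Converting to μm: λ = 3.844 μm ≈ 3.84 μm.

3.84 μm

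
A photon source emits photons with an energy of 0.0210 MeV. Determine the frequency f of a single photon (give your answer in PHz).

Convert to SI: E = 0.0210 MeV = 3.3646 × 10^-15 J.
The photon relation is f = E/h, giving f = 5.078 × 10^18 Hz.
Converting to PHz: f = 5078 PHz ≈ 5080 PHz.

5080 PHz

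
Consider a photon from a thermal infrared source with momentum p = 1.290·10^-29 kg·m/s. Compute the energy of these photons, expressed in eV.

Use c = 2.99792458·10^8 m/s, 1 eV = 1.602176634·10^-19 J.
Apply E = pc: E = 3.867·10^-21 J.
Converting to eV: E = 0.02414 eV ≈ 0.0241 eV.

0.0241 eV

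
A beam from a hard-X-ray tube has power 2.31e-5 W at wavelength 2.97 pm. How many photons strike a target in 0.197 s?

6.80e7 photons

Total energy: E_total = P·t = 2.31e-5 × 0.197 = 4.551e-6 J.
Per-photon energy: E = 6.688e-14 J.
N = E_total / E_photon = 6.80e7.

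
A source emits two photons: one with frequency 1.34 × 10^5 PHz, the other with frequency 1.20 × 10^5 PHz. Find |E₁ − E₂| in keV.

57.9 keV

Using E = hf: E₁ = 8.879 × 10^-14 J, E₂ = 7.951 × 10^-14 J.
|ΔE| = |8.879 × 10^-14 − 7.951 × 10^-14| = 9.28 × 10^-15 J = 57.9 keV.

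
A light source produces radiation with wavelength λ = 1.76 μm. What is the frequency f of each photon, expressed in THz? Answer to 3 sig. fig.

170 THz

(c = 2.99792458 × 10^8 m/s.)
Convert to SI: λ = 1.76 μm = 1.76 × 10^-6 m.
The photon relation is f = c/λ, giving f = 1.703 × 10^14 Hz.
Converting to THz: f = 170.3 THz ≈ 170 THz.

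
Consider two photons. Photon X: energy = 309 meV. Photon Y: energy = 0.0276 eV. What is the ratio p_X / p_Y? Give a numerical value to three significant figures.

p_X = 1.651e-28 kg·m/s (from energy = 309 meV, via p = E/c).
p_Y = 1.475e-29 kg·m/s (from energy = 0.0276 eV, via p = E/c).
Ratio = 1.651e-28 / 1.475e-29 = 11.2.

11.2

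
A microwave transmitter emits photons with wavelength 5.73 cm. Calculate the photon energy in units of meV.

(h = 6.62607015e-34 J·s, c = 2.99792458e8 m/s, 1 eV = 1.602176634e-19 J.)
Convert to SI: λ = 5.73 cm = 0.0573 m.
Since E = hc/λ for a photon, E = 3.467e-24 J.
Converting to meV: E = 0.02164 meV ≈ 0.0216 meV.

0.0216 meV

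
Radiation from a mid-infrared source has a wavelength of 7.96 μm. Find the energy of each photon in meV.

156 meV

In SI units: λ = 7.96 μm = 7.96·10^-6 m.
Apply E = hc/λ: E = 2.496·10^-20 J.
Converting to meV: E = 155.8 meV ≈ 156 meV.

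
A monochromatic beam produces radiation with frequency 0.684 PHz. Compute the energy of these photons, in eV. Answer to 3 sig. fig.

In SI units: f = 0.684 PHz = 6.84 × 10^14 Hz.
For a photon E = hf, so E = 4.532 × 10^-19 J.
Converting to eV: E = 2.829 eV ≈ 2.83 eV.

2.83 eV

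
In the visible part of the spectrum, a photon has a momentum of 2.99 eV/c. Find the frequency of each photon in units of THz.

723 THz

Take h = 6.62607015e-34 J·s, c = 2.99792458e8 m/s, 1 eV = 1.602176634e-19 J.
First convert: p = 2.99 eV/c = 1.5979e-27 kg·m/s.
Apply f = pc/h: f = 7.230e14 Hz.
Converting to THz: f = 723.0 THz ≈ 723 THz.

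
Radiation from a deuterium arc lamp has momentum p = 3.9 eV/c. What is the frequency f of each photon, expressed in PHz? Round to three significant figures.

0.943 PHz

Convert to SI: p = 3.9 eV/c = 2.0843e-27 kg·m/s.
The photon relation is f = pc/h, giving f = 9.430e14 Hz.
Converting to PHz: f = 0.9430 PHz ≈ 0.943 PHz.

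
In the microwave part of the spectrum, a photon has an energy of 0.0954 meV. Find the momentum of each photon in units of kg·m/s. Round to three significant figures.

Convert to SI: E = 0.0954 meV = 1.5285·10^-23 J.
Since p = E/c for a photon, p = 5.098·10^-32 kg·m/s.
So p ≈ 5.10·10^-32 kg·m/s.

5.10·10^-32 kg·m/s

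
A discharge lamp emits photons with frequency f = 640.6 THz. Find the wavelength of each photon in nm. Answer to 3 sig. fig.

First convert: f = 640.6 THz = 6.406e14 Hz.
Since λ = c/f for a photon, λ = 4.680e-7 m.
Converting to nm: λ = 468.0 nm ≈ 468 nm.

468 nm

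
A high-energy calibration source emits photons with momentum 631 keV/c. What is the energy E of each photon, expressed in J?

1.01e-13 J

Take c = 2.99792458e8 m/s, 1 eV = 1.602176634e-19 J.
Convert to SI: p = 631 keV/c = 3.3722e-22 kg·m/s.
Since E = pc for a photon, E = 1.011e-13 J.
So E ≈ 1.01e-13 J.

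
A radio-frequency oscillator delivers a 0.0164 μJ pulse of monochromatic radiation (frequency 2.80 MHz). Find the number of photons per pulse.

Per-photon energy: E = 1.855e-27 J (from frequency = 2.80 MHz).
N = E_total / E_photon = 1.64e-8 J / 1.855e-27 J = 8.84e18.

8.84e18 photons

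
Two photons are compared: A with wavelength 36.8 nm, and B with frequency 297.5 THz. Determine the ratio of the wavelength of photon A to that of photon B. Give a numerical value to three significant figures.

λ_A = 3.680e-8 m (from wavelength = 36.8 nm, via λ given directly).
λ_B = 1.008e-6 m (from frequency = 297.5 THz, via λ = c/f).
Ratio = 3.680e-8 / 1.008e-6 = 0.0365.

0.0365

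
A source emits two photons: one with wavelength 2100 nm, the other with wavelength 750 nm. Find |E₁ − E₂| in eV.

1.06 eV

Using E = hc/λ: E₁ = 9.459 × 10^-20 J, E₂ = 2.649 × 10^-19 J.
|ΔE| = |9.459 × 10^-20 − 2.649 × 10^-19| = 1.70 × 10^-19 J = 1.06 eV.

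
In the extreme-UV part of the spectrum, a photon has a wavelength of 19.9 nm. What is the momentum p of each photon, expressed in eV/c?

62.3 eV/c

First convert: λ = 19.9 nm = 1.99·10^-8 m.
Since p = h/λ for a photon, p = 3.330·10^-26 kg·m/s.
Converting to eV/c: p = 62.30 eV/c ≈ 62.3 eV/c.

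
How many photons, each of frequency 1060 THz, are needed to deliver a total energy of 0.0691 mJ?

Per-photon energy: E = 7.024e-19 J (from frequency = 1060 THz).
N = E_total / E_photon = 6.91e-5 J / 7.024e-19 J = 9.84e13.

9.84e13 photons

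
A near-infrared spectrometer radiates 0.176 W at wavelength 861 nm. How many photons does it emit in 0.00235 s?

1.79e15 photons

Total energy: E_total = P·t = 0.176 × 0.00235 = 4.136e-4 J.
Per-photon energy: E = 2.307e-19 J.
N = E_total / E_photon = 1.79e15.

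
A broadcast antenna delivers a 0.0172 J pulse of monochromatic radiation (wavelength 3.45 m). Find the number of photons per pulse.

2.99e23 photons

Per-photon energy: E = 5.758e-26 J (from wavelength = 3.45 m).
N = E_total / E_photon = 0.0172 J / 5.758e-26 J = 2.99e23.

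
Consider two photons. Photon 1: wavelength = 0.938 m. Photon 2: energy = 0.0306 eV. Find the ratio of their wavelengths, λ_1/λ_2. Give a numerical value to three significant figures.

λ_1 = 0.9380 m (from wavelength = 0.938 m, via λ given directly).
λ_2 = 4.052e-5 m (from energy = 0.0306 eV, via λ = hc/E).
Ratio = 0.9380 / 4.052e-5 = 2.32e4.

2.32e4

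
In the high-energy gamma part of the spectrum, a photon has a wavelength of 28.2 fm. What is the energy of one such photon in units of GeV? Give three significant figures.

0.0440 GeV

Take h = 6.62607015e-34 J·s, c = 2.99792458e8 m/s, 1 eV = 1.602176634e-19 J.
Convert to SI: λ = 28.2 fm = 2.82e-14 m.
For a photon E = hc/λ, so E = 7.044e-12 J.
Converting to GeV: E = 0.04397 GeV ≈ 0.0440 GeV.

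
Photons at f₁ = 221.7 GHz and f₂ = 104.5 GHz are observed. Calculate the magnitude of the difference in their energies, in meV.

0.485 meV

Using E = hf: E₁ = 1.4690e-22 J, E₂ = 6.9242e-23 J.
|ΔE| = |1.4690e-22 − 6.9242e-23| = 7.77e-23 J = 0.485 meV.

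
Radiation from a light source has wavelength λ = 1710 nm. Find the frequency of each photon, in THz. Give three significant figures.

175 THz

Take c = 2.99792458e8 m/s.
First convert: λ = 1710 nm = 1.71e-6 m.
For a photon f = c/λ, so f = 1.753e14 Hz.
Converting to THz: f = 175.3 THz ≈ 175 THz.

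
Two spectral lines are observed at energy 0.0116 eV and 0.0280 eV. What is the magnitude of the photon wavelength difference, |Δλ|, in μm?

62.6 μm

Using λ = hc/E: λ₁ = 1.069e-4 m, λ₂ = 4.428e-5 m.
|Δλ| = |1.069e-4 − 4.428e-5| = 6.26e-5 m = 62.6 μm.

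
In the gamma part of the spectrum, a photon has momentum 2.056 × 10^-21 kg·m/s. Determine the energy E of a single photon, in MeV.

Use c = 2.99792458 × 10^8 m/s, 1 eV = 1.602176634 × 10^-19 J.
Since E = pc for a photon, E = 6.164 × 10^-13 J.
Converting to MeV: E = 3.847 MeV ≈ 3.85 MeV.

3.85 MeV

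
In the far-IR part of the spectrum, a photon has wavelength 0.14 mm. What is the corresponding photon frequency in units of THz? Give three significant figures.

2.14 THz

Take c = 2.99792458e8 m/s.
First convert: λ = 0.14 mm = 1.4e-4 m.
For a photon f = c/λ, so f = 2.141e12 Hz.
Converting to THz: f = 2.141 THz ≈ 2.14 THz.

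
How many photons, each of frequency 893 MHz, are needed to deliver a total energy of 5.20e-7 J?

8.79e17 photons

Per-photon energy: E = 5.917e-25 J (from frequency = 893 MHz).
N = E_total / E_photon = 5.20e-7 J / 5.917e-25 J = 8.79e17.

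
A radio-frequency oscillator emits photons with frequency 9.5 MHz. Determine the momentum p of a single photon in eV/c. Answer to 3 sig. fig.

(h = 6.62607015e-34 J·s, c = 2.99792458e8 m/s, 1 eV = 1.602176634e-19 J.)
In SI units: f = 9.5 MHz = 9.5e6 Hz.
The photon relation is p = hf/c, giving p = 2.100e-35 kg·m/s.
Converting to eV/c: p = 3.929e-8 eV/c ≈ 3.93e-8 eV/c.

3.93e-8 eV/c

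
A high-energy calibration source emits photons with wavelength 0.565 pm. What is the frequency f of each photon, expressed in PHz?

5.31·10^5 PHz

First convert: λ = 0.565 pm = 5.65·10^-13 m.
Apply f = c/λ: f = 5.306·10^20 Hz.
Converting to PHz: f = 530600 PHz ≈ 5.31·10^5 PHz.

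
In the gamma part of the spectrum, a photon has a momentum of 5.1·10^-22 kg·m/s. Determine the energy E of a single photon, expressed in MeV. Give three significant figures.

(c = 2.99792458·10^8 m/s, 1 eV = 1.602176634·10^-19 J.)
Apply E = pc: E = 1.529·10^-13 J.
Converting to MeV: E = 0.9543 MeV ≈ 0.954 MeV.

0.954 MeV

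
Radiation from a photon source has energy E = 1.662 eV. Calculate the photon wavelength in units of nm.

746 nm

First convert: E = 1.662 eV = 2.6628 × 10^-19 J.
Apply λ = hc/E: λ = 7.460 × 10^-7 m.
Converting to nm: λ = 746.0 nm ≈ 746 nm.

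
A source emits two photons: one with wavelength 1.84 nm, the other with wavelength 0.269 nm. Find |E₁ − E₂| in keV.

Using E = hc/λ: E₁ = 1.080 × 10^-16 J, E₂ = 7.385 × 10^-16 J.
|ΔE| = |1.080 × 10^-16 − 7.385 × 10^-16| = 6.30 × 10^-16 J = 3.94 keV.

3.94 keV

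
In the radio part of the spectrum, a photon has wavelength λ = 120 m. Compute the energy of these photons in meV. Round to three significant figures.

1.03 × 10^-5 meV

Use h = 6.62607015 × 10^-34 J·s, c = 2.99792458 × 10^8 m/s, 1 eV = 1.602176634 × 10^-19 J.
For a photon E = hc/λ, so E = 1.655 × 10^-27 J.
Converting to meV: E = 1.033 × 10^-5 meV ≈ 1.03 × 10^-5 meV.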